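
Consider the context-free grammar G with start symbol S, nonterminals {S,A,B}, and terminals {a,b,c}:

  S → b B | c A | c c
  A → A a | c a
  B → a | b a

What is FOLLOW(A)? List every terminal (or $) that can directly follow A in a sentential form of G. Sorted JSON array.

FIRST sets, iterate to fixpoint:
[1]
  A via A→c a: +{c}
  B via B→a: +{a}
  B via B→b a: +{b}
  S via S→b B: +{b}
  S via S→c A: +{c}
  FIRST[S]={b,c}  FIRST[A]={c}  FIRST[B]={a,b}
[2] done
  FIRST[S]={b,c}  FIRST[A]={c}  FIRST[B]={a,b}

FOLLOW iteration:
initialize: $ ∈ FOLLOW(S)
iter 1:
  A→A a: FOLLOW(A) ⊇ FIRST(a) = {a}; new: +{a}
  S→b B: FOLLOW(B) ⊇ FOLLOW(S) ⊇ {$}; new: +{$}
  S→c A: FOLLOW(A) ⊇ FOLLOW(S) ⊇ {$}; new: +{$}
  FOLLOW[S]={$}  FOLLOW[A]={$,a}  FOLLOW[B]={$}
iter 2: done
  FOLLOW[S]={$}  FOLLOW[A]={$,a}  FOLLOW[B]={$}

FOLLOW(A) = ["$", "a"]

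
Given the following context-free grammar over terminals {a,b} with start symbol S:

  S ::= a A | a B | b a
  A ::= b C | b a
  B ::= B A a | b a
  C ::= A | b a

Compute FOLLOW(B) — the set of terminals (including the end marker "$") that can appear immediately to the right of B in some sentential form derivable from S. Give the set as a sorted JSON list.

FIRST sets, iterate to fixpoint:
round 1:
  A via A→b C: +{b}
  B via B→b a: +{b}
  C via C→A: +{b}
  S via S→a A: +{a}
  S via S→b a: +{b}
  FIRST[S]={a,b}  FIRST[A]={b}  FIRST[B]={b}  FIRST[C]={b}
round 2: done
  FIRST[S]={a,b}  FIRST[A]={b}  FIRST[B]={b}  FIRST[C]={b}

Compute FOLLOW by fixpoint:
seed FOLLOW(S) with $
pass 1:
  B→B A a: FOLLOW(B) ⊇ FIRST(A) = {b}; new: +{b}
  B→B A a: FOLLOW(A) ⊇ FIRST(a) = {a}; new: +{a}
  S→a A: FOLLOW(A) ⊇ FOLLOW(S) ⊇ {$}; new: +{$}
  S→a B: FOLLOW(B) ⊇ FOLLOW(S) ⊇ {$}; new: +{$}
  FOLLOW(S)={$}  FOLLOW(A)={$,a}  FOLLOW(B)={$,b}  FOLLOW(C)={}
pass 2:
  A→b C: FOLLOW(C) ⊇ FOLLOW(A) ⊇ {$,a}; new: +{$,a}
  FOLLOW(S)={$}  FOLLOW(A)={$,a}  FOLLOW(B)={$,b}  FOLLOW(C)={$,a}
pass 3: done
  FOLLOW(S)={$}  FOLLOW(A)={$,a}  FOLLOW(B)={$,b}  FOLLOW(C)={$,a}

FOLLOW(B) = ["$", "b"]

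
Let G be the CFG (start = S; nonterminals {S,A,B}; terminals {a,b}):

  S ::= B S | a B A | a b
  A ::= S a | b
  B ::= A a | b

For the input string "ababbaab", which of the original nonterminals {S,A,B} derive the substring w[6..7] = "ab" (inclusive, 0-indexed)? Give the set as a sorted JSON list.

Convert to CNF:
  S -> B S | T0 T1 | T0 X2
  A -> S T0 | b
  B -> A T0 | b
  T0 -> a
  T1 -> b
  X2 -> B A

CYK fill, restricted to cells inside w[6..7]:
  T[6,6] 'a' = {T0}  orig:{}
  T[7,7] 'b' = {A,B,T1}  orig:{A,B}
  T[6,7] 'ab' = {S}

Original NTs in T[6,7] deriving "ab": ["S"]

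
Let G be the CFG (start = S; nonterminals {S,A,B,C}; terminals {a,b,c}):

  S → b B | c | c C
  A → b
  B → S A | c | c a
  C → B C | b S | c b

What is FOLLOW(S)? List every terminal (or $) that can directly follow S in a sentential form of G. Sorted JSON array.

FIRST iteration:
pass 1:
  A via A→b: +{b}
  B via B→c: +{c}
  C via C→B C: +{c}
  C via C→b S: +{b}
  S via S→b B: +{b}
  S via S→c: +{c}
  FIRST(S)={b,c}  FIRST(A)={b}  FIRST(B)={c}  FIRST(C)={b,c}
pass 2:
  B via B→S A: +{b}
  FIRST(S)={b,c}  FIRST(A)={b}  FIRST(B)={b,c}  FIRST(C)={b,c}
pass 3: (stable)
  FIRST(S)={b,c}  FIRST(A)={b}  FIRST(B)={b,c}  FIRST(C)={b,c}

FOLLOW sets:
FOLLOW(S) := {$}
[1]
  B→S A: FOLLOW(S) ⊇ FIRST(A) = {b}; new: +{b}
  C→B C: FOLLOW(B) ⊇ FIRST(C) = {b,c}; new: +{b,c}
  S→b B: FOLLOW(B) ⊇ FOLLOW(S) ⊇ {$,b}; new: +{$}
  S→c C: FOLLOW(C) ⊇ FOLLOW(S) ⊇ {$,b}; new: +{$,b}
  FOLLOW[S]={$,b}  FOLLOW[A]={}  FOLLOW[B]={$,b,c}  FOLLOW[C]={$,b}
[2]
  B→S A: FOLLOW(A) ⊇ FOLLOW(B) ⊇ {$,b,c}; new: +{$,b,c}
  FOLLOW[S]={$,b}  FOLLOW[A]={$,b,c}  FOLLOW[B]={$,b,c}  FOLLOW[C]={$,b}
[3] (no change)
  FOLLOW[S]={$,b}  FOLLOW[A]={$,b,c}  FOLLOW[B]={$,b,c}  FOLLOW[C]={$,b}

FOLLOW(S) = ["$", "b"]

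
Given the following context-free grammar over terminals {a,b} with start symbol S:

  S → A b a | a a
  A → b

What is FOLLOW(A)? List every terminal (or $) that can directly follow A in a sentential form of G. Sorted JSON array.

FIRST iteration:
pass 1:
  A via A→b: +{b}
  S via S→A b a: +{b}
  S via S→a a: +{a}
  FIRST(S)={a,b}  FIRST(A)={b}
pass 2: (no change)
  FIRST(S)={a,b}  FIRST(A)={b}

FOLLOW iteration:
seed FOLLOW(S) with $
pass 1:
  S→A b a: FOLLOW(A) ⊇ FIRST(b) = {b}; new: +{b}
  S: {$}  A: {b}
pass 2: — fixpoint
  S: {$}  A: {b}

FOLLOW(A) = ["b"]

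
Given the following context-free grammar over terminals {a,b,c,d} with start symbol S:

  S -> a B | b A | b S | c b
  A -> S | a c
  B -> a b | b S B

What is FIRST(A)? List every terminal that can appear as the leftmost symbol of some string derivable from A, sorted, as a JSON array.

FIRST iteration:
round 1:
  A via A→a c: +{a}
  B via B→a b: +{a}
  B via B→b S B: +{b}
  S via S→a B: +{a}
  S via S→b A: +{b}
  S via S→c b: +{c}
  FIRST[S]={a,b,c}  FIRST[A]={a}  FIRST[B]={a,b}
round 2:
  A via A→S: +{b,c}
  FIRST[S]={a,b,c}  FIRST[A]={a,b,c}  FIRST[B]={a,b}
round 3: (stable)
  FIRST[S]={a,b,c}  FIRST[A]={a,b,c}  FIRST[B]={a,b}

FIRST(A) = ["a", "b", "c"]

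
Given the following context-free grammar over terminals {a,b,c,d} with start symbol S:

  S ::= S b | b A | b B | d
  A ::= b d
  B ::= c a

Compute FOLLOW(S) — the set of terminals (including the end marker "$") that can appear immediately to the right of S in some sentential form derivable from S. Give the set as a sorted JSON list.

Compute FIRST by fixpoint:
[1]
  A via A→b d: +{b}
  B via B→c a: +{c}
  S via S→b A: +{b}
  S via S→d: +{d}
  S: {b,d}  A: {b}  B: {c}
[2] — fixpoint
  S: {b,d}  A: {b}  B: {c}

FOLLOW sets:
FOLLOW(S) := {$}
pass 1:
  S→S b: FOLLOW(S) ⊇ FIRST(b) = {b}; new: +{b}
  S→b A: FOLLOW(A) ⊇ FOLLOW(S) ⊇ {$,b}; new: +{$,b}
  S→b B: FOLLOW(B) ⊇ FOLLOW(S) ⊇ {$,b}; new: +{$,b}
  FOLLOW[S]={$,b}  FOLLOW[A]={$,b}  FOLLOW[B]={$,b}
pass 2: (stable)
  FOLLOW[S]={$,b}  FOLLOW[A]={$,b}  FOLLOW[B]={$,b}

FOLLOW(S) = ["$", "b"]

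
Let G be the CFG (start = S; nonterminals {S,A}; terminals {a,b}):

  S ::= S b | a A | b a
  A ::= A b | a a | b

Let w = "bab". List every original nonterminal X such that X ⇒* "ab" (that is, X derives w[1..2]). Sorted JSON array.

Convert to CNF:
  S -> S T0 | T0 T1 | T1 A
  A -> A T0 | T1 T1 | b
  T0 -> b
  T1 -> a

CYK table (by increasing span) (cells [i..j] with 1 ≤ i ≤ j ≤ 2 only):
  [1..1]={T1}  "a"  orig:{}
  [2..2]={A,T0}  "b"  orig:{A}
  [1..2]={S}  "ab"

Original NTs in T[1,2] deriving "ab": ["S"]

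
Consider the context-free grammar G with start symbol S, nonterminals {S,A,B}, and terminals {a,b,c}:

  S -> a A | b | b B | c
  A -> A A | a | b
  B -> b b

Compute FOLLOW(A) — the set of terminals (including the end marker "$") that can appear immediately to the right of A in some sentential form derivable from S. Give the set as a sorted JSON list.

FIRST iteration:
pass 1:
  A via A→a: +{a}
  A via A→b: +{b}
  B via B→b b: +{b}
  S via S→a A: +{a}
  S via S→b: +{b}
  S via S→c: +{c}
  FIRST[S]={a,b,c}  FIRST[A]={a,b}  FIRST[B]={b}
pass 2: (no change)
  FIRST[S]={a,b,c}  FIRST[A]={a,b}  FIRST[B]={b}

FOLLOW sets:
FOLLOW(S) := {$}
round 1:
  A→A A: FOLLOW(A) ⊇ FIRST(A) = {a,b}; new: +{a,b}
  S→a A: FOLLOW(A) ⊇ FOLLOW(S) ⊇ {$}; new: +{$}
  S→b B: FOLLOW(B) ⊇ FOLLOW(S) ⊇ {$}; new: +{$}
  S: {$}  A: {$,a,b}  B: {$}
round 2: — fixpoint
  S: {$}  A: {$,a,b}  B: {$}

FOLLOW(A) = ["$", "a", "b"]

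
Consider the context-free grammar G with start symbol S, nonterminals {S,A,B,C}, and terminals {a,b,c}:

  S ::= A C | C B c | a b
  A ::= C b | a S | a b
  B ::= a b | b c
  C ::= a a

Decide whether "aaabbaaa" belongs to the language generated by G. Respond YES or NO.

Convert to CNF:
  S -> A C | C X3 | T1 T0
  A -> C T0 | T1 S | T1 T0
  B -> T0 T2 | T1 T0
  C -> T1 T1
  T0 -> b
  T1 -> a
  T2 -> c
  X3 -> B T2

CYK table (by increasing span):
  [0..0]={T1}  "a"  orig:{}
  [1..1]={T1}  "a"  orig:{}
  [2..2]={T1}  "a"  orig:{}
  [3..3]={T0}  "b"  orig:{}
  [4..4]={T0}  "b"  orig:{}
  [5..5]={T1}  "a"  orig:{}
  [6..6]={T1}  "a"  orig:{}
  [7..7]={T1}  "a"  orig:{}
  [0..1]={C}  "aa"
  [1..2]={C}  "aa"
  [2..3]={A,B,S}  "ab"
  [3..4]=∅  "bb"
  [4..5]=∅  "ba"
  [5..6]={C}  "aa"
  [6..7]={C}  "aa"
  [0..2]=∅  "aaa"
  [1..3]={A}  "aab"
  [2..4]=∅  "abb"
  [3..5]=∅  "bba"
  [4..6]=∅  "baa"
  [5..7]=∅  "aaa"
  [0..3]=∅  "aaab"
  [1..4]=∅  "aabb"
  [2..5]=∅  "abba"
  [3..6]=∅  "bbaa"
  [4..7]=∅  "baaa"
  [0..4]=∅  "aaabb"
  [1..5]=∅  "aabba"
  [2..6]=∅  "abbaa"
  [3..7]=∅  "bbaaa"
  [0..5]=∅  "aaabba"
  [1..6]=∅  "aabbaa"
  [2..7]=∅  "abbaaa"
  [0..6]=∅  "aaabbaa"
  [1..7]=∅  "aabbaaa"
  [0..7]=∅  "aaabbaaa"

S ∉ T[0,7] ⇒ NO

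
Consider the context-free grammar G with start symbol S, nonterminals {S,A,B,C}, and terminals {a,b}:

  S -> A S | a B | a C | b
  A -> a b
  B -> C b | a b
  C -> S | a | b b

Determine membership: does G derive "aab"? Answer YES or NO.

Convert to CNF:
  S -> A S | T0 B | T0 C | b
  A -> T0 T1
  B -> C T1 | T0 T1
  C -> A S | T0 B | T0 C | T1 T1 | a | b
  T0 -> a
  T1 -> b

Fill CYK table bottom-up:
  cell(0,0) a: {C,T0}  orig:{C}
  cell(1,1) a: {C,T0}  orig:{C}
  cell(2,2) b: {C,S,T1}  orig:{C,S}
  cell(0,1) aa: {C,S}
  cell(1,2) ab: {A,B,C,S}
  cell(0,2) aab: {B,C,S}

S ∈ T[0,2] ⇒ YES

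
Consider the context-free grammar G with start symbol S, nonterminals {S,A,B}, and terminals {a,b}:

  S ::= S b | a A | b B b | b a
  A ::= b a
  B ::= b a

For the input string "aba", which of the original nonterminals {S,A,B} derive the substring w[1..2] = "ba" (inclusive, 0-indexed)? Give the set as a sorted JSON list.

CNF form of G:
  S -> S T0 | T0 T1 | T0 X2 | T1 A
  A -> T0 T1
  B -> T0 T1
  T0 -> b
  T1 -> a
  X2 -> B T0

CYK table (by increasing span) — only the sub-triangle for w[1..2]:
  cell(1,1) b: {T0}  orig:{}
  cell(2,2) a: {T1}  orig:{}
  cell(1,2) ba: {A,B,S}

Original NTs in T[1,2] deriving "ba": ["A", "B", "S"]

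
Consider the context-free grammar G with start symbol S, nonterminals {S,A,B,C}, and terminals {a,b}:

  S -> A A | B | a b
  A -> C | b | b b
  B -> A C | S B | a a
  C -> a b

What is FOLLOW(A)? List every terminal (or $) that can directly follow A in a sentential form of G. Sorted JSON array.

Compute FIRST by fixpoint:
round 1:
  A via A→b: +{b}
  B via B→A C: +{b}
  B via B→a a: +{a}
  C via C→a b: +{a}
  S via S→A A: +{b}
  S via S→B: +{a}
  FIRST[S]={a,b}  FIRST[A]={b}  FIRST[B]={a,b}  FIRST[C]={a}
round 2:
  A via A→C: +{a}
  FIRST[S]={a,b}  FIRST[A]={a,b}  FIRST[B]={a,b}  FIRST[C]={a}
round 3: (no change)
  FIRST[S]={a,b}  FIRST[A]={a,b}  FIRST[B]={a,b}  FIRST[C]={a}

FOLLOW iteration:
seed FOLLOW(S) with $
[1]
  B→A C: FOLLOW(A) ⊇ FIRST(C) = {a}; new: +{a}
  B→S B: FOLLOW(S) ⊇ FIRST(B) = {a,b}; new: +{a,b}
  S→A A: FOLLOW(A) ⊇ FIRST(A) = {a,b}; new: +{b}
  S→A A: FOLLOW(A) ⊇ FOLLOW(S) ⊇ {$,a,b}; new: +{$}
  S→B: FOLLOW(B) ⊇ FOLLOW(S) ⊇ {$,a,b}; new: +{$,a,b}
  FOLLOW(S)={$,a,b}  FOLLOW(A)={$,a,b}  FOLLOW(B)={$,a,b}  FOLLOW(C)={}
[2]
  A→C: FOLLOW(C) ⊇ FOLLOW(A) ⊇ {$,a,b}; new: +{$,a,b}
  FOLLOW(S)={$,a,b}  FOLLOW(A)={$,a,b}  FOLLOW(B)={$,a,b}  FOLLOW(C)={$,a,b}
[3] — fixpoint
  FOLLOW(S)={$,a,b}  FOLLOW(A)={$,a,b}  FOLLOW(B)={$,a,b}  FOLLOW(C)={$,a,b}

FOLLOW(A) = ["$", "a", "b"]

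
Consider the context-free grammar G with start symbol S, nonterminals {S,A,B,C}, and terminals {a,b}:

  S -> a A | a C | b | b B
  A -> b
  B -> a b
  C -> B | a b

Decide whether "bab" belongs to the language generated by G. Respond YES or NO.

CNF form of G:
  S -> T0 A | T0 C | T1 B | b
  A -> b
  B -> T0 T1
  C -> T0 T1
  T0 -> a
  T1 -> b

CYK table (by increasing span):
  [0..0]={A,S,T1}  "b"  orig:{A,S}
  [1..1]={T0}  "a"  orig:{}
  [2..2]={A,S,T1}  "b"  orig:{A,S}
  [0..1]=∅  "ba"
  [1..2]={B,C,S}  "ab"
  [0..2]={S}  "bab"

S ∈ T[0,2] ⇒ YES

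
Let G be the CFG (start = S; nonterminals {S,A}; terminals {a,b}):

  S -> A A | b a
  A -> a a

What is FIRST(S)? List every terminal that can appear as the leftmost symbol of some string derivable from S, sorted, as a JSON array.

FIRST iteration:
[1]
  A via A→a a: +{a}
  S via S→A A: +{a}
  S via S→b a: +{b}
  FIRST(S)={a,b}  FIRST(A)={a}
[2] — fixpoint
  FIRST(S)={a,b}  FIRST(A)={a}

FIRST(S) = ["a", "b"]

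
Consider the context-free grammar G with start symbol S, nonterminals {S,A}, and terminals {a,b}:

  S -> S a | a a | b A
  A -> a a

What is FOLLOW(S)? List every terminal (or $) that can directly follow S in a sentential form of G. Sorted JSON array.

FIRST iteration:
pass 1:
  A via A→a a: +{a}
  S via S→a a: +{a}
  S via S→b A: +{b}
  S: {a,b}  A: {a}
pass 2: (stable)
  S: {a,b}  A: {a}

FOLLOW sets:
seed FOLLOW(S) with $
pass 1:
  S→S a: FOLLOW(S) ⊇ FIRST(a) = {a}; new: +{a}
  S→b A: FOLLOW(A) ⊇ FOLLOW(S) ⊇ {$,a}; new: +{$,a}
  FOLLOW[S]={$,a}  FOLLOW[A]={$,a}
pass 2: (no change)
  FOLLOW[S]={$,a}  FOLLOW[A]={$,a}

FOLLOW(S) = ["$", "a"]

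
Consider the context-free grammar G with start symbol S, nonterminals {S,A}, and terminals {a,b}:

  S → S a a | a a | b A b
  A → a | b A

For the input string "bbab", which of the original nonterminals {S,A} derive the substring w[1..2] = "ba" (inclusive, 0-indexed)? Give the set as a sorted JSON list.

Convert to CNF:
  S -> S X2 | T0 X3 | T1 T1
  A -> T0 A | a
  T0 -> b
  T1 -> a
  X2 -> T1 T1
  X3 -> A T0

CYK table (by increasing span) (cells [i..j] with 1 ≤ i ≤ j ≤ 2 only):
  [1..1]={T0}  "b"  orig:{}
  [2..2]={A,T1}  "a"  orig:{A}
  [1..2]={A}  "ba"

Original NTs in T[1,2] deriving "ba": ["A"]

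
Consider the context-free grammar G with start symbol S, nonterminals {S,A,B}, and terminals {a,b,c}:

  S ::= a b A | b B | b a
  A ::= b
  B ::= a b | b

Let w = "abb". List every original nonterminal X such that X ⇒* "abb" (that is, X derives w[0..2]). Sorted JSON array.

CNF form of G:
  S -> T0 X2 | T1 B | T1 T0
  A -> b
  B -> T0 T1 | b
  T0 -> a
  T1 -> b
  X2 -> T1 A

CYK table (by increasing span) (cells [i..j] with 0 ≤ i ≤ j ≤ 2 only):
  [0..0]={T0}  "a"  orig:{}
  [1..1]={A,B,T1}  "b"  orig:{A,B}
  [2..2]={A,B,T1}  "b"  orig:{A,B}
  [0..1]={B}  "ab"
  [1..2]={S,X2}  "bb"  orig:{S}
  [0..2]={S}  "abb"

Original NTs in T[0,2] deriving "abb": ["S"]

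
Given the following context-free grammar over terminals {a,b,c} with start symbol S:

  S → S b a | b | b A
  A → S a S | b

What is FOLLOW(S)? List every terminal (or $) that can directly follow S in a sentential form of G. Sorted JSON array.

FIRST iteration:
[1]
  A via A→b: +{b}
  S via S→b: +{b}
  FIRST[S]={b}  FIRST[A]={b}
[2] done
  FIRST[S]={b}  FIRST[A]={b}

FOLLOW sets:
initialize: $ ∈ FOLLOW(S)
round 1:
  A→S a S: FOLLOW(S) ⊇ FIRST(a) = {a}; new: +{a}
  S→S b a: FOLLOW(S) ⊇ FIRST(b) = {b}; new: +{b}
  S→b A: FOLLOW(A) ⊇ FOLLOW(S) ⊇ {$,a,b}; new: +{$,a,b}
  FOLLOW(S)={$,a,b}  FOLLOW(A)={$,a,b}
round 2: (no change)
  FOLLOW(S)={$,a,b}  FOLLOW(A)={$,a,b}

FOLLOW(S) = ["$", "a", "b"]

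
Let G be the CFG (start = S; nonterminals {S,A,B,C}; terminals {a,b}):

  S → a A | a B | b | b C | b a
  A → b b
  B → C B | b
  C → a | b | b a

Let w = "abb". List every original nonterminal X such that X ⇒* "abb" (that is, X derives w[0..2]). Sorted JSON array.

Convert to CNF:
  S -> T0 C | T0 T1 | T1 A | T1 B | b
  A -> T0 T0
  B -> C B | b
  C -> T0 T1 | a | b
  T0 -> b
  T1 -> a

CYK fill (cells [i..j] with 0 ≤ i ≤ j ≤ 2 only):
  [0..0]={C,T1}  "a"  orig:{C}
  [1..1]={B,C,S,T0}  "b"  orig:{B,C,S}
  [2..2]={B,C,S,T0}  "b"  orig:{B,C,S}
  [0..1]={B,S}  "ab"
  [1..2]={A,B,S}  "bb"
  [0..2]={B,S}  "abb"

Original NTs in T[0,2] deriving "abb": ["B", "S"]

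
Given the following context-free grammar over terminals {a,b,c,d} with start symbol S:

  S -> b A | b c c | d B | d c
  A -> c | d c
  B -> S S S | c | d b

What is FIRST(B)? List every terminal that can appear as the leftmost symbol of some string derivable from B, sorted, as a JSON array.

FIRST sets, iterate to fixpoint:
pass 1:
  A via A→c: +{c}
  A via A→d c: +{d}
  B via B→c: +{c}
  B via B→d b: +{d}
  S via S→b A: +{b}
  S via S→d B: +{d}
  FIRST(S)={b,d}  FIRST(A)={c,d}  FIRST(B)={c,d}
pass 2:
  B via B→S S S: +{b}
  FIRST(S)={b,d}  FIRST(A)={c,d}  FIRST(B)={b,c,d}
pass 3: (stable)
  FIRST(S)={b,d}  FIRST(A)={c,d}  FIRST(B)={b,c,d}

FIRST(B) = ["b", "c", "d"]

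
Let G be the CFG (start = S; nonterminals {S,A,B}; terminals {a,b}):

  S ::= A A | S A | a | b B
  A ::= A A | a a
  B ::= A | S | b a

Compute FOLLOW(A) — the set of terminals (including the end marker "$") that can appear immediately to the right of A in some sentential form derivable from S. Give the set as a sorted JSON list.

FIRST iteration:
round 1:
  A via A→a a: +{a}
  B via B→A: +{a}
  B via B→b a: +{b}
  S via S→A A: +{a}
  S via S→b B: +{b}
  FIRST[S]={a,b}  FIRST[A]={a}  FIRST[B]={a,b}
round 2: (stable)
  FIRST[S]={a,b}  FIRST[A]={a}  FIRST[B]={a,b}

FOLLOW iteration:
seed FOLLOW(S) with $
pass 1:
  A→A A: FOLLOW(A) ⊇ FIRST(A) = {a}; new: +{a}
  S→A A: FOLLOW(A) ⊇ FOLLOW(S) ⊇ {$}; new: +{$}
  S→S A: FOLLOW(S) ⊇ FIRST(A) = {a}; new: +{a}
  S→b B: FOLLOW(B) ⊇ FOLLOW(S) ⊇ {$,a}; new: +{$,a}
  FOLLOW(S)={$,a}  FOLLOW(A)={$,a}  FOLLOW(B)={$,a}
pass 2: (no change)
  FOLLOW(S)={$,a}  FOLLOW(A)={$,a}  FOLLOW(B)={$,a}

FOLLOW(A) = ["$", "a"]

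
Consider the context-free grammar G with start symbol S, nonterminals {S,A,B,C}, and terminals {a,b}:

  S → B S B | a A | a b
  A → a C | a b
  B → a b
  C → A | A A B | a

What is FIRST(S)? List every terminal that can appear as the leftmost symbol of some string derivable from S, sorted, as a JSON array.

FIRST iteration:
iter 1:
  A via A→a C: +{a}
  B via B→a b: +{a}
  C via C→A: +{a}
  S via S→B S B: +{a}
  S: {a}  A: {a}  B: {a}  C: {a}
iter 2: (stable)
  S: {a}  A: {a}  B: {a}  C: {a}

FIRST(S) = ["a"]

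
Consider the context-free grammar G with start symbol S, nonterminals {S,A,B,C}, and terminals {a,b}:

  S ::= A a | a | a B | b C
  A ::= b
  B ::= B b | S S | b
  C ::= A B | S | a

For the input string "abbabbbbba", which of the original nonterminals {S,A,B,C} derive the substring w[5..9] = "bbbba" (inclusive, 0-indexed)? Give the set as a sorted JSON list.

CNF form of G:
  S -> A T1 | T0 C | T1 B | a
  A -> b
  B -> B T0 | S S | b
  C -> A B | A T1 | T0 C | T1 B | a
  T0 -> b
  T1 -> a

CYK fill — only the sub-triangle for w[5..9]:
  [5..5]={A,B,T0}  "b"  orig:{A,B}
  [6..6]={A,B,T0}  "b"  orig:{A,B}
  [7..7]={A,B,T0}  "b"  orig:{A,B}
  [8..8]={A,B,T0}  "b"  orig:{A,B}
  [9..9]={C,S,T1}  "a"  orig:{C,S}
  [5..6]={B,C}  "bb"
  [6..7]={B,C}  "bb"
  [7..8]={B,C}  "bb"
  [8..9]={C,S}  "ba"
  [5..7]={B,C,S}  "bbb"
  [6..8]={B,C,S}  "bbb"
  [7..9]={C,S}  "bba"
  [5..8]={B,C,S}  "bbbb"
  [6..9]={B,C,S}  "bbba"
  [5..9]={B,C,S}  "bbbba"

Original NTs in T[5,9] deriving "bbbba": ["B", "C", "S"]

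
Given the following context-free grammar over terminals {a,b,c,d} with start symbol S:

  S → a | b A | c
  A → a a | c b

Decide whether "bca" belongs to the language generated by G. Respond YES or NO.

CNF form of G:
  S -> T2 A | a | c
  A -> T0 T0 | T1 T2
  T0 -> a
  T1 -> c
  T2 -> b

CYK fill:
  [0..0]={T2}  "b"  orig:{}
  [1..1]={S,T1}  "c"  orig:{S}
  [2..2]={S,T0}  "a"  orig:{S}
  [0..1]=∅  "bc"
  [1..2]=∅  "ca"
  [0..2]=∅  "bca"

S ∉ T[0,2] ⇒ NO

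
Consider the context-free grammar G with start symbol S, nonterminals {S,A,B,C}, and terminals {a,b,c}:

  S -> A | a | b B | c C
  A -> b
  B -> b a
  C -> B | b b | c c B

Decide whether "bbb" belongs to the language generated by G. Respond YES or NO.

Convert to CNF:
  S -> T0 B | T2 C | a | b
  A -> b
  B -> T0 T1
  C -> T0 T0 | T0 T1 | T2 X3
  T0 -> b
  T1 -> a
  T2 -> c
  X3 -> T2 B

CYK fill:
  T[0,0] 'b' = {A,S,T0}  orig:{A,S}
  T[1,1] 'b' = {A,S,T0}  orig:{A,S}
  T[2,2] 'b' = {A,S,T0}  orig:{A,S}
  T[0,1] 'bb' = {C}
  T[1,2] 'bb' = {C}
  T[0,2] 'bbb' = ∅

S ∉ T[0,2] ⇒ NO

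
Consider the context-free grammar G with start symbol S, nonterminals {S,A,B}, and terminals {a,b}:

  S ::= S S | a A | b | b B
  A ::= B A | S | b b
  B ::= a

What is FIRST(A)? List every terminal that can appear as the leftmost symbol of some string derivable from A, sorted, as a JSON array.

Compute FIRST by fixpoint:
[1]
  A via A→b b: +{b}
  B via B→a: +{a}
  S via S→a A: +{a}
  S via S→b: +{b}
  FIRST[S]={a,b}  FIRST[A]={b}  FIRST[B]={a}
[2]
  A via A→B A: +{a}
  FIRST[S]={a,b}  FIRST[A]={a,b}  FIRST[B]={a}
[3] (stable)
  FIRST[S]={a,b}  FIRST[A]={a,b}  FIRST[B]={a}

FIRST(A) = ["a", "b"]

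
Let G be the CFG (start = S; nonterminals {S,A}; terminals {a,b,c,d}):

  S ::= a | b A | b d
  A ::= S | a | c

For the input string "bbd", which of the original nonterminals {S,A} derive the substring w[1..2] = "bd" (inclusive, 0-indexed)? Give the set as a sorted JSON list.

Convert to CNF:
  S -> T0 A | T0 T1 | a
  A -> T0 A | T0 T1 | a | c
  T0 -> b
  T1 -> d

Fill CYK table bottom-up — only the sub-triangle for w[1..2]:
  [1..1]={T0}  "b"  orig:{}
  [2..2]={T1}  "d"  orig:{}
  [1..2]={A,S}  "bd"

Original NTs in T[1,2] deriving "bd": ["A", "S"]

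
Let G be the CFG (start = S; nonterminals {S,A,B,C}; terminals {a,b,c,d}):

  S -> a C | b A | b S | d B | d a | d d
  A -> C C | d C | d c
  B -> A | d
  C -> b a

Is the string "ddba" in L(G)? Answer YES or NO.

CNF form of G:
  S -> T0 B | T0 T0 | T0 T3 | T2 A | T2 S | T3 C
  A -> C C | T0 C | T0 T1
  B -> C C | T0 C | T0 T1 | d
  C -> T2 T3
  T0 -> d
  T1 -> c
  T2 -> b
  T3 -> a

CYK fill:
  cell(0,0) d: {B,T0}  orig:{B}
  cell(1,1) d: {B,T0}  orig:{B}
  cell(2,2) b: {T2}  orig:{}
  cell(3,3) a: {T3}  orig:{}
  cell(0,1) dd: {S}
  cell(1,2) db: ∅
  cell(2,3) ba: {C}
  cell(0,2) ddb: ∅
  cell(1,3) dba: {A,B}
  cell(0,3) ddba: {S}

S ∈ T[0,3] ⇒ YES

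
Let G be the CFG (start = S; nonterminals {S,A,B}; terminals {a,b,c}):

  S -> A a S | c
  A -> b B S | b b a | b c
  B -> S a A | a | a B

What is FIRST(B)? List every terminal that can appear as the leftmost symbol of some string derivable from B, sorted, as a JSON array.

FIRST iteration:
[1]
  A via A→b B S: +{b}
  B via B→a: +{a}
  S via S→A a S: +{b}
  S via S→c: +{c}
  FIRST(S)={b,c}  FIRST(A)={b}  FIRST(B)={a}
[2]
  B via B→S a A: +{b,c}
  FIRST(S)={b,c}  FIRST(A)={b}  FIRST(B)={a,b,c}
[3] (no change)
  FIRST(S)={b,c}  FIRST(A)={b}  FIRST(B)={a,b,c}

FIRST(B) = ["a", "b", "c"]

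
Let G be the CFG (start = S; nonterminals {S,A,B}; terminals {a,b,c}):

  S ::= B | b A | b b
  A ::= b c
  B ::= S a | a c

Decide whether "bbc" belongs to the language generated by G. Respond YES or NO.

Convert to CNF:
  S -> S T2 | T0 A | T0 T0 | T2 T1
  A -> T0 T1
  B -> S T2 | T2 T1
  T0 -> b
  T1 -> c
  T2 -> a

Fill CYK table bottom-up:
  T[0,0] 'b' = {T0}  orig:{}
  T[1,1] 'b' = {T0}  orig:{}
  T[2,2] 'c' = {T1}  orig:{}
  T[0,1] 'bb' = {S}
  T[1,2] 'bc' = {A}
  T[0,2] 'bbc' = {S}

S ∈ T[0,2] ⇒ YES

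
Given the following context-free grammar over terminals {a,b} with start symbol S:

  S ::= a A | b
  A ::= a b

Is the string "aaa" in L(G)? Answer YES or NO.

Convert to CNF:
  S -> T0 A | b
  A -> T0 T1
  T0 -> a
  T1 -> b

Fill CYK table bottom-up:
  [0..0]={T0}  "a"  orig:{}
  [1..1]={T0}  "a"  orig:{}
  [2..2]={T0}  "a"  orig:{}
  [0..1]=∅  "aa"
  [1..2]=∅  "aa"
  [0..2]=∅  "aaa"

S ∉ T[0,2] ⇒ NO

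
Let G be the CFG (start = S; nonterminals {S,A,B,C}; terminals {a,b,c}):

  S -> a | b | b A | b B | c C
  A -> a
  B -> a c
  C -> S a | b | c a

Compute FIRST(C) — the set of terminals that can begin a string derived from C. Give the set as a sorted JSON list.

FIRST iteration:
round 1:
  A via A→a: +{a}
  B via B→a c: +{a}
  C via C→b: +{b}
  C via C→c a: +{c}
  S via S→a: +{a}
  S via S→b: +{b}
  S via S→c C: +{c}
  S: {a,b,c}  A: {a}  B: {a}  C: {b,c}
round 2:
  C via C→S a: +{a}
  S: {a,b,c}  A: {a}  B: {a}  C: {a,b,c}
round 3: (no change)
  S: {a,b,c}  A: {a}  B: {a}  C: {a,b,c}

FIRST(C) = ["a", "b", "c"]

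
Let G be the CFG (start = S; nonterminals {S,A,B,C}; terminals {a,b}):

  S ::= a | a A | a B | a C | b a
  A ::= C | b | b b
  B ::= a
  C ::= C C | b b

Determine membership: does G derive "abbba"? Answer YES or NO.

CNF form of G:
  S -> T0 T1 | T1 A | T1 B | T1 C | a
  A -> C C | T0 T0 | b
  B -> a
  C -> C C | T0 T0
  T0 -> b
  T1 -> a

CYK table (by increasing span):
  [0..0]={B,S,T1}  "a"  orig:{B,S}
  [1..1]={A,T0}  "b"  orig:{A}
  [2..2]={A,T0}  "b"  orig:{A}
  [3..3]={A,T0}  "b"  orig:{A}
  [4..4]={B,S,T1}  "a"  orig:{B,S}
  [0..1]={S}  "ab"
  [1..2]={A,C}  "bb"
  [2..3]={A,C}  "bb"
  [3..4]={S}  "ba"
  [0..2]={S}  "abb"
  [1..3]=∅  "bbb"
  [2..4]=∅  "bba"
  [0..3]=∅  "abbb"
  [1..4]=∅  "bbba"
  [0..4]=∅  "abbba"

S ∉ T[0,4] ⇒ NO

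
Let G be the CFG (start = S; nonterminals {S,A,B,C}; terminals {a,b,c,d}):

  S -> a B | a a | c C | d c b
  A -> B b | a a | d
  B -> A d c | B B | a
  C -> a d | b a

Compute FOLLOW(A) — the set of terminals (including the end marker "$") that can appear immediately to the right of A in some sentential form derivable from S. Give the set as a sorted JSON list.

Compute FIRST by fixpoint:
iter 1:
  A via A→a a: +{a}
  A via A→d: +{d}
  B via B→A d c: +{a,d}
  C via C→a d: +{a}
  C via C→b a: +{b}
  S via S→a B: +{a}
  S via S→c C: +{c}
  S via S→d c b: +{d}
  S: {a,c,d}  A: {a,d}  B: {a,d}  C: {a,b}
iter 2: (no change)
  S: {a,c,d}  A: {a,d}  B: {a,d}  C: {a,b}

FOLLOW iteration:
initialize: $ ∈ FOLLOW(S)
pass 1:
  A→B b: FOLLOW(B) ⊇ FIRST(b) = {b}; new: +{b}
  B→A d c: FOLLOW(A) ⊇ FIRST(d) = {d}; new: +{d}
  B→B B: FOLLOW(B) ⊇ FIRST(B) = {a,d}; new: +{a,d}
  S→a B: FOLLOW(B) ⊇ FOLLOW(S) ⊇ {$}; new: +{$}
  S→c C: FOLLOW(C) ⊇ FOLLOW(S) ⊇ {$}; new: +{$}
  FOLLOW[S]={$}  FOLLOW[A]={d}  FOLLOW[B]={$,a,b,d}  FOLLOW[C]={$}
pass 2: — fixpoint
  FOLLOW[S]={$}  FOLLOW[A]={d}  FOLLOW[B]={$,a,b,d}  FOLLOW[C]={$}

FOLLOW(A) = ["d"]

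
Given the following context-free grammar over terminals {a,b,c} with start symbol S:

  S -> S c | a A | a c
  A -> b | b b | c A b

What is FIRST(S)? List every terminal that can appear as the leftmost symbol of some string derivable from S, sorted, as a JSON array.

Compute FIRST by fixpoint:
round 1:
  A via A→b: +{b}
  A via A→c A b: +{c}
  S via S→a A: +{a}
  S: {a}  A: {b,c}
round 2: (stable)
  S: {a}  A: {b,c}

FIRST(S) = ["a"]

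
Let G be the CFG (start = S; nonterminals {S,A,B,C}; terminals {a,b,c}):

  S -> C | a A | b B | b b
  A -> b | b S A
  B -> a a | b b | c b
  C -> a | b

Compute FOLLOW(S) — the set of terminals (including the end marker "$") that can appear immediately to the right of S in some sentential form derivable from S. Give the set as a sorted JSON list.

Compute FIRST by fixpoint:
round 1:
  A via A→b: +{b}
  B via B→a a: +{a}
  B via B→b b: +{b}
  B via B→c b: +{c}
  C via C→a: +{a}
  C via C→b: +{b}
  S via S→C: +{a,b}
  S: {a,b}  A: {b}  B: {a,b,c}  C: {a,b}
round 2: done
  S: {a,b}  A: {b}  B: {a,b,c}  C: {a,b}

FOLLOW sets:
FOLLOW(S) := {$}
iter 1:
  A→b S A: FOLLOW(S) ⊇ FIRST(A) = {b}; new: +{b}
  S→C: FOLLOW(C) ⊇ FOLLOW(S) ⊇ {$,b}; new: +{$,b}
  S→a A: FOLLOW(A) ⊇ FOLLOW(S) ⊇ {$,b}; new: +{$,b}
  S→b B: FOLLOW(B) ⊇ FOLLOW(S) ⊇ {$,b}; new: +{$,b}
  FOLLOW(S)={$,b}  FOLLOW(A)={$,b}  FOLLOW(B)={$,b}  FOLLOW(C)={$,b}
iter 2: — fixpoint
  FOLLOW(S)={$,b}  FOLLOW(A)={$,b}  FOLLOW(B)={$,b}  FOLLOW(C)={$,b}

FOLLOW(S) = ["$", "b"]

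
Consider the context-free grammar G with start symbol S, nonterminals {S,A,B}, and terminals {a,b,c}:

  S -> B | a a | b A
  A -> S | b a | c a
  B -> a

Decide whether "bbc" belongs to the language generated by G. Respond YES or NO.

Convert to CNF:
  S -> T0 T0 | T1 A | a
  A -> T0 T0 | T1 A | T1 T0 | T2 T0 | a
  B -> a
  T0 -> a
  T1 -> b
  T2 -> c

Fill CYK table bottom-up:
  [0..0]={T1}  "b"  orig:{}
  [1..1]={T1}  "b"  orig:{}
  [2..2]={T2}  "c"  orig:{}
  [0..1]=∅  "bb"
  [1..2]=∅  "bc"
  [0..2]=∅  "bbc"

S ∉ T[0,2] ⇒ NO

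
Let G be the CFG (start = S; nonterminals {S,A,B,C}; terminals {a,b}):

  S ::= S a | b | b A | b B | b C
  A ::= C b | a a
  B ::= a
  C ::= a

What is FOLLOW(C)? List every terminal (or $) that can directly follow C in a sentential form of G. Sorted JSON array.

Compute FIRST by fixpoint:
[1]
  A via A→a a: +{a}
  B via B→a: +{a}
  C via C→a: +{a}
  S via S→b: +{b}
  FIRST[S]={b}  FIRST[A]={a}  FIRST[B]={a}  FIRST[C]={a}
[2] (no change)
  FIRST[S]={b}  FIRST[A]={a}  FIRST[B]={a}  FIRST[C]={a}

FOLLOW sets:
initialize: $ ∈ FOLLOW(S)
[1]
  A→C b: FOLLOW(C) ⊇ FIRST(b) = {b}; new: +{b}
  S→S a: FOLLOW(S) ⊇ FIRST(a) = {a}; new: +{a}
  S→b A: FOLLOW(A) ⊇ FOLLOW(S) ⊇ {$,a}; new: +{$,a}
  S→b B: FOLLOW(B) ⊇ FOLLOW(S) ⊇ {$,a}; new: +{$,a}
  S→b C: FOLLOW(C) ⊇ FOLLOW(S) ⊇ {$,a}; new: +{$,a}
  FOLLOW[S]={$,a}  FOLLOW[A]={$,a}  FOLLOW[B]={$,a}  FOLLOW[C]={$,a,b}
[2] — fixpoint
  FOLLOW[S]={$,a}  FOLLOW[A]={$,a}  FOLLOW[B]={$,a}  FOLLOW[C]={$,a,b}

FOLLOW(C) = ["$", "a", "b"]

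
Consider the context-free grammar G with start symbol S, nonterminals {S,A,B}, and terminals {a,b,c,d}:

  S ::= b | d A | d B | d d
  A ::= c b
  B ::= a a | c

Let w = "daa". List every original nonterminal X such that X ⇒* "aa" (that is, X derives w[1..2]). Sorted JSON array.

CNF form of G:
  S -> T3 A | T3 B | T3 T3 | b
  A -> T0 T1
  B -> T2 T2 | c
  T0 -> c
  T1 -> b
  T2 -> a
  T3 -> d

CYK fill (cells [i..j] with 1 ≤ i ≤ j ≤ 2 only):
  cell(1,1) a: {T2}  orig:{}
  cell(2,2) a: {T2}  orig:{}
  cell(1,2) aa: {B}

Original NTs in T[1,2] deriving "aa": ["B"]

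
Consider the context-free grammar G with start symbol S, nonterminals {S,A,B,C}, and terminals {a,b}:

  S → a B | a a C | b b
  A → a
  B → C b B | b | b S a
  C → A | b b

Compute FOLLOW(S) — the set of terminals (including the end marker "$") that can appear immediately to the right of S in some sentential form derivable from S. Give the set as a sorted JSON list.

Compute FIRST by fixpoint:
iter 1:
  A via A→a: +{a}
  B via B→b: +{b}
  C via C→A: +{a}
  C via C→b b: +{b}
  S via S→a B: +{a}
  S via S→b b: +{b}
  S: {a,b}  A: {a}  B: {b}  C: {a,b}
iter 2:
  B via B→C b B: +{a}
  S: {a,b}  A: {a}  B: {a,b}  C: {a,b}
iter 3: (no change)
  S: {a,b}  A: {a}  B: {a,b}  C: {a,b}

FOLLOW sets:
seed FOLLOW(S) with $
pass 1:
  B→C b B: FOLLOW(C) ⊇ FIRST(b) = {b}; new: +{b}
  B→b S a: FOLLOW(S) ⊇ FIRST(a) = {a}; new: +{a}
  C→A: FOLLOW(A) ⊇ FOLLOW(C) ⊇ {b}; new: +{b}
  S→a B: FOLLOW(B) ⊇ FOLLOW(S) ⊇ {$,a}; new: +{$,a}
  S→a a C: FOLLOW(C) ⊇ FOLLOW(S) ⊇ {$,a}; new: +{$,a}
  S: {$,a}  A: {b}  B: {$,a}  C: {$,a,b}
pass 2:
  C→A: FOLLOW(A) ⊇ FOLLOW(C) ⊇ {$,a,b}; new: +{$,a}
  S: {$,a}  A: {$,a,b}  B: {$,a}  C: {$,a,b}
pass 3: done
  S: {$,a}  A: {$,a,b}  B: {$,a}  C: {$,a,b}

FOLLOW(S) = ["$", "a"]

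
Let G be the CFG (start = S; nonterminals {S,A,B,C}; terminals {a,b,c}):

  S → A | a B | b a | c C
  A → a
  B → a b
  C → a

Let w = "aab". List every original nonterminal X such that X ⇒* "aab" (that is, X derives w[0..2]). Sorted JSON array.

CNF form of G:
  S -> T0 B | T1 T0 | T2 C | a
  A -> a
  B -> T0 T1
  C -> a
  T0 -> a
  T1 -> b
  T2 -> c

CYK fill, restricted to cells inside w[0..2]:
  T[0,0] 'a' = {A,C,S,T0}  orig:{A,C,S}
  T[1,1] 'a' = {A,C,S,T0}  orig:{A,C,S}
  T[2,2] 'b' = {T1}  orig:{}
  T[0,1] 'aa' = ∅
  T[1,2] 'ab' = {B}
  T[0,2] 'aab' = {S}

Original NTs in T[0,2] deriving "aab": ["S"]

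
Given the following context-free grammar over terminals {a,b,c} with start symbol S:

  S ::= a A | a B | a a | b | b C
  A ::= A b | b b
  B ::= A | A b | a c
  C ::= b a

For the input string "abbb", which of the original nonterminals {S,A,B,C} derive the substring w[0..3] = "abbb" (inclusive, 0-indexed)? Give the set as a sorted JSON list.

Convert to CNF:
  S -> T0 C | T1 A | T1 B | T1 T1 | b
  A -> A T0 | T0 T0
  B -> A T0 | T0 T0 | T1 T2
  C -> T0 T1
  T0 -> b
  T1 -> a
  T2 -> c

Fill CYK table bottom-up, restricted to cells inside w[0..3]:
  T[0,0] 'a' = {T1}  orig:{}
  T[1,1] 'b' = {S,T0}  orig:{S}
  T[2,2] 'b' = {S,T0}  orig:{S}
  T[3,3] 'b' = {S,T0}  orig:{S}
  T[0,1] 'ab' = ∅
  T[1,2] 'bb' = {A,B}
  T[2,3] 'bb' = {A,B}
  T[0,2] 'abb' = {S}
  T[1,3] 'bbb' = {A,B}
  T[0,3] 'abbb' = {S}

Original NTs in T[0,3] deriving "abbb": ["S"]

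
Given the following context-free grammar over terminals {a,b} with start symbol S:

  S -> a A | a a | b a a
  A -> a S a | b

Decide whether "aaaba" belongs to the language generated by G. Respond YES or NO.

CNF form of G:
  S -> T0 A | T0 T0 | T1 X3
  A -> T0 X2 | b
  T0 -> a
  T1 -> b
  X2 -> S T0
  X3 -> T0 T0

CYK table (by increasing span):
  T[0,0] 'a' = {T0}  orig:{}
  T[1,1] 'a' = {T0}  orig:{}
  T[2,2] 'a' = {T0}  orig:{}
  T[3,3] 'b' = {A,T1}  orig:{A}
  T[4,4] 'a' = {T0}  orig:{}
  T[0,1] 'aa' = {S,X3}  orig:{S}
  T[1,2] 'aa' = {S,X3}  orig:{S}
  T[2,3] 'ab' = {S}
  T[3,4] 'ba' = ∅
  T[0,2] 'aaa' = {X2}  orig:{}
  T[1,3] 'aab' = ∅
  T[2,4] 'aba' = {X2}  orig:{}
  T[0,3] 'aaab' = ∅
  T[1,4] 'aaba' = {A}
  T[0,4] 'aaaba' = {S}

S ∈ T[0,4] ⇒ YES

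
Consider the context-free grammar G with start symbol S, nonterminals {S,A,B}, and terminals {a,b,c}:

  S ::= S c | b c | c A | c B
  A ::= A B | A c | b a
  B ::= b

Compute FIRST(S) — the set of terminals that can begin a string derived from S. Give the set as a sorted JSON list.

Compute FIRST by fixpoint:
[1]
  A via A→b a: +{b}
  B via B→b: +{b}
  S via S→b c: +{b}
  S via S→c A: +{c}
  FIRST(S)={b,c}  FIRST(A)={b}  FIRST(B)={b}
[2] done
  FIRST(S)={b,c}  FIRST(A)={b}  FIRST(B)={b}

FIRST(S) = ["b", "c"]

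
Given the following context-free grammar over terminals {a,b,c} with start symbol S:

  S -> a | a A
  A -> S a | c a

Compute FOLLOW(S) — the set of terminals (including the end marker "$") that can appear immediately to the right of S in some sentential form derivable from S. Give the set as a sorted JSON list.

FIRST sets, iterate to fixpoint:
iter 1:
  A via A→c a: +{c}
  S via S→a: +{a}
  FIRST(S)={a}  FIRST(A)={c}
iter 2:
  A via A→S a: +{a}
  FIRST(S)={a}  FIRST(A)={a,c}
iter 3: — fixpoint
  FIRST(S)={a}  FIRST(A)={a,c}

FOLLOW sets:
FOLLOW(S) := {$}
round 1:
  A→S a: FOLLOW(S) ⊇ FIRST(a) = {a}; new: +{a}
  S→a A: FOLLOW(A) ⊇ FOLLOW(S) ⊇ {$,a}; new: +{$,a}
  S: {$,a}  A: {$,a}
round 2: (stable)
  S: {$,a}  A: {$,a}

FOLLOW(S) = ["$", "a"]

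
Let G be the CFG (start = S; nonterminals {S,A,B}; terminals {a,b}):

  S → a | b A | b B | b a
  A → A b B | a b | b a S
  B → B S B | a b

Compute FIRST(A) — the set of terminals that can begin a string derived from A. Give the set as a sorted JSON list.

FIRST iteration:
iter 1:
  A via A→a b: +{a}
  A via A→b a S: +{b}
  B via B→a b: +{a}
  S via S→a: +{a}
  S via S→b A: +{b}
  FIRST[S]={a,b}  FIRST[A]={a,b}  FIRST[B]={a}
iter 2: (stable)
  FIRST[S]={a,b}  FIRST[A]={a,b}  FIRST[B]={a}

FIRST(A) = ["a", "b"]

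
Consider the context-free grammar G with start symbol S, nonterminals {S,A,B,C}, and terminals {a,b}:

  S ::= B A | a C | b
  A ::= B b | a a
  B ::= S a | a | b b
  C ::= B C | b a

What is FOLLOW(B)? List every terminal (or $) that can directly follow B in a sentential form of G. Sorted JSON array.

FIRST iteration:
[1]
  A via A→a a: +{a}
  B via B→a: +{a}
  B via B→b b: +{b}
  C via C→B C: +{a,b}
  S via S→B A: +{a,b}
  S: {a,b}  A: {a}  B: {a,b}  C: {a,b}
[2]
  A via A→B b: +{b}
  S: {a,b}  A: {a,b}  B: {a,b}  C: {a,b}
[3] (stable)
  S: {a,b}  A: {a,b}  B: {a,b}  C: {a,b}

FOLLOW iteration:
seed FOLLOW(S) with $
pass 1:
  A→B b: FOLLOW(B) ⊇ FIRST(b) = {b}; new: +{b}
  B→S a: FOLLOW(S) ⊇ FIRST(a) = {a}; new: +{a}
  C→B C: FOLLOW(B) ⊇ FIRST(C) = {a,b}; new: +{a}
  S→B A: FOLLOW(A) ⊇ FOLLOW(S) ⊇ {$,a}; new: +{$,a}
  S→a C: FOLLOW(C) ⊇ FOLLOW(S) ⊇ {$,a}; new: +{$,a}
  S: {$,a}  A: {$,a}  B: {a,b}  C: {$,a}
pass 2: done
  S: {$,a}  A: {$,a}  B: {a,b}  C: {$,a}

FOLLOW(B) = ["a", "b"]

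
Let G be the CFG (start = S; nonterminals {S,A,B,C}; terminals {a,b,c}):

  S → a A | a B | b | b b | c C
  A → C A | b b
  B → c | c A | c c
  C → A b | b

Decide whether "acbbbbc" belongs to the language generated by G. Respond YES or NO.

Convert to CNF:
  S -> T0 T0 | T1 C | T2 A | T2 B | b
  A -> C A | T0 T0
  B -> T1 A | T1 T1 | c
  C -> A T0 | b
  T0 -> b
  T1 -> c
  T2 -> a

CYK fill:
  T[0,0] 'a' = {T2}  orig:{}
  T[1,1] 'c' = {B,T1}  orig:{B}
  T[2,2] 'b' = {C,S,T0}  orig:{C,S}
  T[3,3] 'b' = {C,S,T0}  orig:{C,S}
  T[4,4] 'b' = {C,S,T0}  orig:{C,S}
  T[5,5] 'b' = {C,S,T0}  orig:{C,S}
  T[6,6] 'c' = {B,T1}  orig:{B}
  T[0,1] 'ac' = {S}
  T[1,2] 'cb' = {S}
  T[2,3] 'bb' = {A,S}
  T[3,4] 'bb' = {A,S}
  T[4,5] 'bb' = {A,S}
  T[5,6] 'bc' = ∅
  T[0,2] 'acb' = ∅
  T[1,3] 'cbb' = {B}
  T[2,4] 'bbb' = {A,C}
  T[3,5] 'bbb' = {A,C}
  T[4,6] 'bbc' = ∅
  T[0,3] 'acbb' = {S}
  T[1,4] 'cbbb' = {B,S}
  T[2,5] 'bbbb' = {A,C}
  T[3,6] 'bbbc' = ∅
  T[0,4] 'acbbb' = {S}
  T[1,5] 'cbbbb' = {B,S}
  T[2,6] 'bbbbc' = ∅
  T[0,5] 'acbbbb' = {S}
  T[1,6] 'cbbbbc' = ∅
  T[0,6] 'acbbbbc' = ∅

S ∉ T[0,6] ⇒ NO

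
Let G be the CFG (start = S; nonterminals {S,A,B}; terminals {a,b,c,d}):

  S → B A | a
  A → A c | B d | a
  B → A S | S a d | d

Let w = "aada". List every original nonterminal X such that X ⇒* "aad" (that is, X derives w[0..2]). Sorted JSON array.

CNF form of G:
  S -> B A | a
  A -> A T0 | B T1 | a
  B -> A S | S X3 | d
  T0 -> c
  T1 -> d
  T2 -> a
  X3 -> T2 T1

CYK fill (cells [i..j] with 0 ≤ i ≤ j ≤ 2 only):
  T[0,0] 'a' = {A,S,T2}  orig:{A,S}
  T[1,1] 'a' = {A,S,T2}  orig:{A,S}
  T[2,2] 'd' = {B,T1}  orig:{B}
  T[0,1] 'aa' = {B}
  T[1,2] 'ad' = {X3}  orig:{}
  T[0,2] 'aad' = {A,B}

Original NTs in T[0,2] deriving "aad": ["A", "B"]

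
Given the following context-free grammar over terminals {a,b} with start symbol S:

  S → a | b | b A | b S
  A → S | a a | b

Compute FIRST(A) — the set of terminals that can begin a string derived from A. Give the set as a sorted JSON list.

FIRST iteration:
pass 1:
  A via A→a a: +{a}
  A via A→b: +{b}
  S via S→a: +{a}
  S via S→b: +{b}
  FIRST(S)={a,b}  FIRST(A)={a,b}
pass 2: — fixpoint
  FIRST(S)={a,b}  FIRST(A)={a,b}

FIRST(A) = ["a", "b"]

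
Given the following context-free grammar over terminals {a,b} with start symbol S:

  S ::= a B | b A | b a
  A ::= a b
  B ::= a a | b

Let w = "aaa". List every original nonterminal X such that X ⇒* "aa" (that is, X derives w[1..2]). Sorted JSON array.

CNF form of G:
  S -> T0 B | T1 A | T1 T0
  A -> T0 T1
  B -> T0 T0 | b
  T0 -> a
  T1 -> b

CYK table (by increasing span) — only the sub-triangle for w[1..2]:
  T[1,1] 'a' = {T0}  orig:{}
  T[2,2] 'a' = {T0}  orig:{}
  T[1,2] 'aa' = {B}

Original NTs in T[1,2] deriving "aa": ["B"]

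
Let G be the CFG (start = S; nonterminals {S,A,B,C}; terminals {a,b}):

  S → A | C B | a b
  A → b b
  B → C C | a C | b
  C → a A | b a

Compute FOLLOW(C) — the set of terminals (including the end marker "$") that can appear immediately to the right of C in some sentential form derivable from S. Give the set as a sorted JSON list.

FIRST sets, iterate to fixpoint:
iter 1:
  A via A→b b: +{b}
  B via B→a C: +{a}
  B via B→b: +{b}
  C via C→a A: +{a}
  C via C→b a: +{b}
  S via S→A: +{b}
  S via S→C B: +{a}
  S: {a,b}  A: {b}  B: {a,b}  C: {a,b}
iter 2: (stable)
  S: {a,b}  A: {b}  B: {a,b}  C: {a,b}

FOLLOW iteration:
initialize: $ ∈ FOLLOW(S)
iter 1:
  B→C C: FOLLOW(C) ⊇ FIRST(C) = {a,b}; new: +{a,b}
  C→a A: FOLLOW(A) ⊇ FOLLOW(C) ⊇ {a,b}; new: +{a,b}
  S→A: FOLLOW(A) ⊇ FOLLOW(S) ⊇ {$}; new: +{$}
  S→C B: FOLLOW(B) ⊇ FOLLOW(S) ⊇ {$}; new: +{$}
  FOLLOW(S)={$}  FOLLOW(A)={$,a,b}  FOLLOW(B)={$}  FOLLOW(C)={a,b}
iter 2:
  B→C C: FOLLOW(C) ⊇ FOLLOW(B) ⊇ {$}; new: +{$}
  FOLLOW(S)={$}  FOLLOW(A)={$,a,b}  FOLLOW(B)={$}  FOLLOW(C)={$,a,b}
iter 3: (no change)
  FOLLOW(S)={$}  FOLLOW(A)={$,a,b}  FOLLOW(B)={$}  FOLLOW(C)={$,a,b}

FOLLOW(C) = ["$", "a", "b"]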